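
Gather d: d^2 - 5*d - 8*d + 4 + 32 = d^2 - 13*d + 36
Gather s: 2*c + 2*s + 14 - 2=2*c + 2*s + 12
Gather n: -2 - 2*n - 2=-2*n - 4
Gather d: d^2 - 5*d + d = d^2 - 4*d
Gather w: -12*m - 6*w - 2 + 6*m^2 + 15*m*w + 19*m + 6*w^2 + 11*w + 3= 6*m^2 + 7*m + 6*w^2 + w*(15*m + 5) + 1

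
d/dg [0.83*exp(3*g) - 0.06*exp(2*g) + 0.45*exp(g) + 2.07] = (2.49*exp(2*g) - 0.12*exp(g) + 0.45)*exp(g)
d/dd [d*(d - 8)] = 2*d - 8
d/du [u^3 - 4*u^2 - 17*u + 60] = 3*u^2 - 8*u - 17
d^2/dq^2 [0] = 0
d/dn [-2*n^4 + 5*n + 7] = 5 - 8*n^3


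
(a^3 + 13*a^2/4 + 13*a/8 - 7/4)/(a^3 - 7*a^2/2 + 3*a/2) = (4*a^2 + 15*a + 14)/(4*a*(a - 3))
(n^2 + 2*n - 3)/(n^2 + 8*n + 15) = (n - 1)/(n + 5)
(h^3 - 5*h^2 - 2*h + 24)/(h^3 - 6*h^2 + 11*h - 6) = (h^2 - 2*h - 8)/(h^2 - 3*h + 2)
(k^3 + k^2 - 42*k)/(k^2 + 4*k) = (k^2 + k - 42)/(k + 4)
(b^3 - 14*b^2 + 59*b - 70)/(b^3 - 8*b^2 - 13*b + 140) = (b - 2)/(b + 4)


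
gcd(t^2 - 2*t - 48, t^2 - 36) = t + 6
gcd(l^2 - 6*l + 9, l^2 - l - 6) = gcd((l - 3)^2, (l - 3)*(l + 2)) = l - 3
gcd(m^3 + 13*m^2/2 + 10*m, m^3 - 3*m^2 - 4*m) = m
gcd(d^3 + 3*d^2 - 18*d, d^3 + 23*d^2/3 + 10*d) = d^2 + 6*d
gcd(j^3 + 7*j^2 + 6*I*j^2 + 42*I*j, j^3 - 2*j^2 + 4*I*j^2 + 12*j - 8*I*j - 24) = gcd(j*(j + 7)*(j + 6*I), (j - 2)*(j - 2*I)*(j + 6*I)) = j + 6*I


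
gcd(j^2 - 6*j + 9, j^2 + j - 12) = j - 3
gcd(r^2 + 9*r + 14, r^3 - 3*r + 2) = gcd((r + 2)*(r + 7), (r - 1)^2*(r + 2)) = r + 2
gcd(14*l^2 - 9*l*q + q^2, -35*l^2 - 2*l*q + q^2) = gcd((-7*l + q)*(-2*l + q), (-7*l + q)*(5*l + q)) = -7*l + q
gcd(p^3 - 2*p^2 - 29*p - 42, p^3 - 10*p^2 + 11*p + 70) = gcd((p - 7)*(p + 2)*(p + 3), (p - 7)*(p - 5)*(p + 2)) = p^2 - 5*p - 14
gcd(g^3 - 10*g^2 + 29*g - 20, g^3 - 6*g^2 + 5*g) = g^2 - 6*g + 5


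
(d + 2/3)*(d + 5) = d^2 + 17*d/3 + 10/3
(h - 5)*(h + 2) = h^2 - 3*h - 10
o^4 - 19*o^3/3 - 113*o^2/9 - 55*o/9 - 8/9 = (o - 8)*(o + 1/3)^2*(o + 1)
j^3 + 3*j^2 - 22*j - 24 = (j - 4)*(j + 1)*(j + 6)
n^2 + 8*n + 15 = (n + 3)*(n + 5)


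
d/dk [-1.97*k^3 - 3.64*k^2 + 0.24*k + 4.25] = -5.91*k^2 - 7.28*k + 0.24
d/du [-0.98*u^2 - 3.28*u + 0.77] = -1.96*u - 3.28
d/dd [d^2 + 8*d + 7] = 2*d + 8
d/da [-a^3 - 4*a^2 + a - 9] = -3*a^2 - 8*a + 1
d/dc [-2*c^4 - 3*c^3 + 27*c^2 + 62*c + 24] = -8*c^3 - 9*c^2 + 54*c + 62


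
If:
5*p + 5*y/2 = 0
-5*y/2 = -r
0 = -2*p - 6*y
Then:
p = 0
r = 0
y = 0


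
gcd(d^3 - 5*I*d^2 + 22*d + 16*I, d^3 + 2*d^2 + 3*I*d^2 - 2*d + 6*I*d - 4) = d^2 + 3*I*d - 2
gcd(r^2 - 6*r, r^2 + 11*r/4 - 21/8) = 1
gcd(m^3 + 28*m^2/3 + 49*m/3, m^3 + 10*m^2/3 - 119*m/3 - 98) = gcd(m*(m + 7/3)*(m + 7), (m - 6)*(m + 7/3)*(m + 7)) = m^2 + 28*m/3 + 49/3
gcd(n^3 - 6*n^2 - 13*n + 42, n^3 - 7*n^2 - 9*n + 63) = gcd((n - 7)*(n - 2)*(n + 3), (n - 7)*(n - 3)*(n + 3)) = n^2 - 4*n - 21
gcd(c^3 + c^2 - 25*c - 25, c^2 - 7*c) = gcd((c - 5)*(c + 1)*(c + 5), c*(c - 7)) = 1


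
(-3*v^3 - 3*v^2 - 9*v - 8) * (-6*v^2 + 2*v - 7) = 18*v^5 + 12*v^4 + 69*v^3 + 51*v^2 + 47*v + 56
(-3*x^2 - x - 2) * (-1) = 3*x^2 + x + 2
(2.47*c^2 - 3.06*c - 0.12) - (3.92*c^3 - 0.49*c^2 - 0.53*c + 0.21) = -3.92*c^3 + 2.96*c^2 - 2.53*c - 0.33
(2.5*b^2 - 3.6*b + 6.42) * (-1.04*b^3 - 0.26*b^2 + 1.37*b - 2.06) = -2.6*b^5 + 3.094*b^4 - 2.3158*b^3 - 11.7512*b^2 + 16.2114*b - 13.2252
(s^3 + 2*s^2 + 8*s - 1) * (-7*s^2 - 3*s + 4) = -7*s^5 - 17*s^4 - 58*s^3 - 9*s^2 + 35*s - 4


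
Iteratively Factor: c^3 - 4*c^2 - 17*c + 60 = (c - 5)*(c^2 + c - 12) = (c - 5)*(c - 3)*(c + 4)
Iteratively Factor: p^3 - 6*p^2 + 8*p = (p - 2)*(p^2 - 4*p) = (p - 4)*(p - 2)*(p)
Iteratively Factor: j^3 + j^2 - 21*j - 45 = (j + 3)*(j^2 - 2*j - 15) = (j + 3)^2*(j - 5)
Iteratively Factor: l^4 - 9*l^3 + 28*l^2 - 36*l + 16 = (l - 2)*(l^3 - 7*l^2 + 14*l - 8) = (l - 4)*(l - 2)*(l^2 - 3*l + 2) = (l - 4)*(l - 2)*(l - 1)*(l - 2)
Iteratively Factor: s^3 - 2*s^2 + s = (s - 1)*(s^2 - s) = (s - 1)^2*(s)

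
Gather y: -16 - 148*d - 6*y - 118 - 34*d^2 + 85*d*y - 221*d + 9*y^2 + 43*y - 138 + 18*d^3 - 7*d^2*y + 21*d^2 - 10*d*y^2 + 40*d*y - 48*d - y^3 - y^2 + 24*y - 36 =18*d^3 - 13*d^2 - 417*d - y^3 + y^2*(8 - 10*d) + y*(-7*d^2 + 125*d + 61) - 308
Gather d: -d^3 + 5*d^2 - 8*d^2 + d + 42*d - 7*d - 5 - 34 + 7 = -d^3 - 3*d^2 + 36*d - 32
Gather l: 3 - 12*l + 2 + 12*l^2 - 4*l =12*l^2 - 16*l + 5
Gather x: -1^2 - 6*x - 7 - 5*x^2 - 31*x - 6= -5*x^2 - 37*x - 14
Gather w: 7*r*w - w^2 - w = -w^2 + w*(7*r - 1)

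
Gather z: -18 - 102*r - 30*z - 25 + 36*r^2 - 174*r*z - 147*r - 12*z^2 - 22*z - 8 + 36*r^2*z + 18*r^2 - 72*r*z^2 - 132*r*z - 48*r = 54*r^2 - 297*r + z^2*(-72*r - 12) + z*(36*r^2 - 306*r - 52) - 51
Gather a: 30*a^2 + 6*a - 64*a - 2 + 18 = 30*a^2 - 58*a + 16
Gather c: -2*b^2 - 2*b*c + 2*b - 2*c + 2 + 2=-2*b^2 + 2*b + c*(-2*b - 2) + 4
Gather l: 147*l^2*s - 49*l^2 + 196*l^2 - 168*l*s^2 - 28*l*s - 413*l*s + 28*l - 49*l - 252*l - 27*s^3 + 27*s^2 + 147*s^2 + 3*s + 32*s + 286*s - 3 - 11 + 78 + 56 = l^2*(147*s + 147) + l*(-168*s^2 - 441*s - 273) - 27*s^3 + 174*s^2 + 321*s + 120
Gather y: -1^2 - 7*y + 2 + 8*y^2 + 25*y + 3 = 8*y^2 + 18*y + 4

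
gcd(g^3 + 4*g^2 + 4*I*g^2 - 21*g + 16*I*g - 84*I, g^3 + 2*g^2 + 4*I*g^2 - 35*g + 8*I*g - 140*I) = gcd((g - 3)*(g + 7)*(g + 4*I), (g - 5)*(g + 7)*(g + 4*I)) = g^2 + g*(7 + 4*I) + 28*I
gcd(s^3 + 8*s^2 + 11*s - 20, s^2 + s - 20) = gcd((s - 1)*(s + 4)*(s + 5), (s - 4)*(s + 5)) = s + 5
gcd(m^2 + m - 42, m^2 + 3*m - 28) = m + 7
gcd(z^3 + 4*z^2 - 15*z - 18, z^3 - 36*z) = z + 6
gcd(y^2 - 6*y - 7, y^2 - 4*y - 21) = y - 7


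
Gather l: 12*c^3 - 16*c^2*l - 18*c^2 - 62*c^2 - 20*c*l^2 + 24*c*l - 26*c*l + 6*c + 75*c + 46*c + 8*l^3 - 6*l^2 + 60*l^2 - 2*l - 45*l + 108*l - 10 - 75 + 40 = 12*c^3 - 80*c^2 + 127*c + 8*l^3 + l^2*(54 - 20*c) + l*(-16*c^2 - 2*c + 61) - 45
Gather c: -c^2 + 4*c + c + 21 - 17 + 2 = -c^2 + 5*c + 6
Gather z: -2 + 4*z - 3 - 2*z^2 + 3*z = -2*z^2 + 7*z - 5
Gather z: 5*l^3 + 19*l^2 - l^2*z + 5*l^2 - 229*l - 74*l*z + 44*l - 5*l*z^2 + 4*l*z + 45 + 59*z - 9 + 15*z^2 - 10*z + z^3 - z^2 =5*l^3 + 24*l^2 - 185*l + z^3 + z^2*(14 - 5*l) + z*(-l^2 - 70*l + 49) + 36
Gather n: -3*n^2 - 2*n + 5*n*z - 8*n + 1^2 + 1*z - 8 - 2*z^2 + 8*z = -3*n^2 + n*(5*z - 10) - 2*z^2 + 9*z - 7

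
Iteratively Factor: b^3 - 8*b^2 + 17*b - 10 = (b - 5)*(b^2 - 3*b + 2) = (b - 5)*(b - 2)*(b - 1)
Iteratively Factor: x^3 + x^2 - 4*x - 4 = (x + 2)*(x^2 - x - 2) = (x + 1)*(x + 2)*(x - 2)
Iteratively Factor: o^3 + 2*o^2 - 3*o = (o)*(o^2 + 2*o - 3) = o*(o + 3)*(o - 1)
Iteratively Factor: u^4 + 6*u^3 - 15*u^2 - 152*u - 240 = (u + 3)*(u^3 + 3*u^2 - 24*u - 80) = (u + 3)*(u + 4)*(u^2 - u - 20) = (u + 3)*(u + 4)^2*(u - 5)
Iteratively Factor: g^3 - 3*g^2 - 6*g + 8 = (g + 2)*(g^2 - 5*g + 4) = (g - 4)*(g + 2)*(g - 1)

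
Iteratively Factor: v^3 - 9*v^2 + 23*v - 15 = (v - 1)*(v^2 - 8*v + 15) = (v - 3)*(v - 1)*(v - 5)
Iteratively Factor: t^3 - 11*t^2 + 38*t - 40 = (t - 2)*(t^2 - 9*t + 20) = (t - 5)*(t - 2)*(t - 4)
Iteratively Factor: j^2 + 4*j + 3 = (j + 1)*(j + 3)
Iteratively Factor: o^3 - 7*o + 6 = (o - 1)*(o^2 + o - 6) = (o - 2)*(o - 1)*(o + 3)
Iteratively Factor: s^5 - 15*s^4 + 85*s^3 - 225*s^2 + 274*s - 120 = (s - 5)*(s^4 - 10*s^3 + 35*s^2 - 50*s + 24) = (s - 5)*(s - 1)*(s^3 - 9*s^2 + 26*s - 24) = (s - 5)*(s - 2)*(s - 1)*(s^2 - 7*s + 12) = (s - 5)*(s - 4)*(s - 2)*(s - 1)*(s - 3)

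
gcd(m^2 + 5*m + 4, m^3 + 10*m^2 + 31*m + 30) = 1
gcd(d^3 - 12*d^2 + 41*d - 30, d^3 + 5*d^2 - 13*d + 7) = d - 1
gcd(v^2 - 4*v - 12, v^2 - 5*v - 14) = v + 2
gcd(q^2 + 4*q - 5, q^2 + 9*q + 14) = 1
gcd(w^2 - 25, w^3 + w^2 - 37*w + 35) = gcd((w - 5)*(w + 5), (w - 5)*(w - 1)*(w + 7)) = w - 5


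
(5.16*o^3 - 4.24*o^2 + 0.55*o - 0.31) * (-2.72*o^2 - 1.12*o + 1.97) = -14.0352*o^5 + 5.7536*o^4 + 13.418*o^3 - 8.1256*o^2 + 1.4307*o - 0.6107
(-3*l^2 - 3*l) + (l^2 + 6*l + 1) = -2*l^2 + 3*l + 1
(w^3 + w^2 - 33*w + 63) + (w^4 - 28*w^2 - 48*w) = w^4 + w^3 - 27*w^2 - 81*w + 63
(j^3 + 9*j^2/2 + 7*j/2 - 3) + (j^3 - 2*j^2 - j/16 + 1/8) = 2*j^3 + 5*j^2/2 + 55*j/16 - 23/8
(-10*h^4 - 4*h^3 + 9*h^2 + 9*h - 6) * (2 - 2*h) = 20*h^5 - 12*h^4 - 26*h^3 + 30*h - 12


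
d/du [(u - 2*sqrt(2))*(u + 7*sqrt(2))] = 2*u + 5*sqrt(2)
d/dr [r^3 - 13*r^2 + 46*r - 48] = 3*r^2 - 26*r + 46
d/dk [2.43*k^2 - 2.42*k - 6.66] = 4.86*k - 2.42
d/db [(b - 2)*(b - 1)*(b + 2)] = 3*b^2 - 2*b - 4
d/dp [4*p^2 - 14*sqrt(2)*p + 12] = 8*p - 14*sqrt(2)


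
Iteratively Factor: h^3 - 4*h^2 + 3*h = (h)*(h^2 - 4*h + 3) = h*(h - 3)*(h - 1)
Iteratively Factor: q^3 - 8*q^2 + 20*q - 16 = (q - 4)*(q^2 - 4*q + 4) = (q - 4)*(q - 2)*(q - 2)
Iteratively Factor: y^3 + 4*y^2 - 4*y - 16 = (y - 2)*(y^2 + 6*y + 8) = (y - 2)*(y + 4)*(y + 2)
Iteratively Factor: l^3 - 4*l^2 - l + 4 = (l - 4)*(l^2 - 1) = (l - 4)*(l + 1)*(l - 1)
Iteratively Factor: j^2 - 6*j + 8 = (j - 2)*(j - 4)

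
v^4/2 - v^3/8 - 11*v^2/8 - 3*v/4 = v*(v/2 + 1/2)*(v - 2)*(v + 3/4)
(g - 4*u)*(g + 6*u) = g^2 + 2*g*u - 24*u^2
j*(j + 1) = j^2 + j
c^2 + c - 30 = (c - 5)*(c + 6)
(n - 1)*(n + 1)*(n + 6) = n^3 + 6*n^2 - n - 6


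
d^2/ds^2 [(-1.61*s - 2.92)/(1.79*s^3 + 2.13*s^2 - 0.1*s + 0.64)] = (-30.951606*s^5 - 149.102346*s^4 - 193.314542*s^3 - 54.217416*s^2 + 36.971184*s + 7.696608)/(5.735339*s^9 + 20.474199*s^8 + 23.401923*s^7 + 13.527849*s^6 + 13.333398*s^5 + 8.087388*s^4 + 1.380632*s^3 + 2.636544*s^2 - 0.12288*s + 0.262144)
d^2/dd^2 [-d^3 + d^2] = 2 - 6*d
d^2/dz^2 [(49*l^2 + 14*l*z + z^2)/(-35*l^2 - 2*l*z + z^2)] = 8*l*(539*l^3 + 294*l^2*z + 63*l*z^2 + 4*z^3)/(-42875*l^6 - 7350*l^5*z + 3255*l^4*z^2 + 412*l^3*z^3 - 93*l^2*z^4 - 6*l*z^5 + z^6)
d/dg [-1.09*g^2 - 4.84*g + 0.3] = -2.18*g - 4.84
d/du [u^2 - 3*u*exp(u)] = -3*u*exp(u) + 2*u - 3*exp(u)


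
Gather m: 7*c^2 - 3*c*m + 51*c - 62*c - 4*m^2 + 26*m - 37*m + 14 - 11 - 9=7*c^2 - 11*c - 4*m^2 + m*(-3*c - 11) - 6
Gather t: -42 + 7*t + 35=7*t - 7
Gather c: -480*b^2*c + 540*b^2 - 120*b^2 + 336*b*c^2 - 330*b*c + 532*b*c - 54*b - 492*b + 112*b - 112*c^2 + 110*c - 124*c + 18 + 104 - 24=420*b^2 - 434*b + c^2*(336*b - 112) + c*(-480*b^2 + 202*b - 14) + 98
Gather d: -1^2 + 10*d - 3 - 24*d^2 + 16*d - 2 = -24*d^2 + 26*d - 6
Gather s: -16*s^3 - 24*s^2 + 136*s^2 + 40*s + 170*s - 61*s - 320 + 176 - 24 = -16*s^3 + 112*s^2 + 149*s - 168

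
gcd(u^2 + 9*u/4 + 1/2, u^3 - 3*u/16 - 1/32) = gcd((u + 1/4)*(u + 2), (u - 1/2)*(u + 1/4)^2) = u + 1/4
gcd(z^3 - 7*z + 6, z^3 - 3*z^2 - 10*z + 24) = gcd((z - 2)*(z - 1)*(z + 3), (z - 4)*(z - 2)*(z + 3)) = z^2 + z - 6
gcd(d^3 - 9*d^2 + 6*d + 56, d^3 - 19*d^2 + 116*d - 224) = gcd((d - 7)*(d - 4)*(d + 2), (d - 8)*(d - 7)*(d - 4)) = d^2 - 11*d + 28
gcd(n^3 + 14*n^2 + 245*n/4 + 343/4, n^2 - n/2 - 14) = n + 7/2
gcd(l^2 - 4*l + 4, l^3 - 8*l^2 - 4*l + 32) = l - 2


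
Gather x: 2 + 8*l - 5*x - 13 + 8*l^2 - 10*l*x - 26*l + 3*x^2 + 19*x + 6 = 8*l^2 - 18*l + 3*x^2 + x*(14 - 10*l) - 5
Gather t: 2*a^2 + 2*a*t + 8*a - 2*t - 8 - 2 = 2*a^2 + 8*a + t*(2*a - 2) - 10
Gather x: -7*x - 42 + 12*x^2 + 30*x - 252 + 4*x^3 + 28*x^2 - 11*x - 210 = 4*x^3 + 40*x^2 + 12*x - 504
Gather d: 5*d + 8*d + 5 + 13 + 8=13*d + 26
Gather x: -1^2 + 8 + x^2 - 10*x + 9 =x^2 - 10*x + 16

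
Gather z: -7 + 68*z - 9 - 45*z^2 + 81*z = -45*z^2 + 149*z - 16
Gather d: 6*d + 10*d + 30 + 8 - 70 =16*d - 32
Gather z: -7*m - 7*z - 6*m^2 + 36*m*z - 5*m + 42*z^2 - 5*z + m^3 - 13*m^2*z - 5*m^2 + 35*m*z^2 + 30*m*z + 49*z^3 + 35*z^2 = m^3 - 11*m^2 - 12*m + 49*z^3 + z^2*(35*m + 77) + z*(-13*m^2 + 66*m - 12)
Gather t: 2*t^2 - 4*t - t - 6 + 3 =2*t^2 - 5*t - 3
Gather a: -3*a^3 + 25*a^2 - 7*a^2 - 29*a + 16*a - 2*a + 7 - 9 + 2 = -3*a^3 + 18*a^2 - 15*a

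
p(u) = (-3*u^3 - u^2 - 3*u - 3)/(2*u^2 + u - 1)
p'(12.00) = -1.48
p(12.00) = -17.95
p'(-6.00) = -1.43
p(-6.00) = 9.65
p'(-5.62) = -1.42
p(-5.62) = 9.10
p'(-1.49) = 1.71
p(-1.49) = 4.70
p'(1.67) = -0.16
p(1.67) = -3.96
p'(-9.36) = -1.47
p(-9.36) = 14.54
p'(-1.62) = 0.61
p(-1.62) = 4.56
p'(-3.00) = -1.19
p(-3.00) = 5.57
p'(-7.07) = -1.45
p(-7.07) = 11.19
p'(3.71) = -1.30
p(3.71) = -5.99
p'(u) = (-4*u - 1)*(-3*u^3 - u^2 - 3*u - 3)/(2*u^2 + u - 1)^2 + (-9*u^2 - 2*u - 3)/(2*u^2 + u - 1)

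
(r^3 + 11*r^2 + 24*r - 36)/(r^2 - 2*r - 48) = (r^2 + 5*r - 6)/(r - 8)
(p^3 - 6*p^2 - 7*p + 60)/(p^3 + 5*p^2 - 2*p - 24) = (p^2 - 9*p + 20)/(p^2 + 2*p - 8)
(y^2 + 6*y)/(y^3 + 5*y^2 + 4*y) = (y + 6)/(y^2 + 5*y + 4)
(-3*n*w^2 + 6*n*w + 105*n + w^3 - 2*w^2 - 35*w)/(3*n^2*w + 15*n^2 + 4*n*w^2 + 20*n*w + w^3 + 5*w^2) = (-3*n*w + 21*n + w^2 - 7*w)/(3*n^2 + 4*n*w + w^2)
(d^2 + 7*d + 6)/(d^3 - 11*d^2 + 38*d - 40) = (d^2 + 7*d + 6)/(d^3 - 11*d^2 + 38*d - 40)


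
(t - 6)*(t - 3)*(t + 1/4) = t^3 - 35*t^2/4 + 63*t/4 + 9/2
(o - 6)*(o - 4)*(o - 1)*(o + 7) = o^4 - 4*o^3 - 43*o^2 + 214*o - 168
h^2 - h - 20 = (h - 5)*(h + 4)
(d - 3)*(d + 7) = d^2 + 4*d - 21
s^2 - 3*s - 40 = (s - 8)*(s + 5)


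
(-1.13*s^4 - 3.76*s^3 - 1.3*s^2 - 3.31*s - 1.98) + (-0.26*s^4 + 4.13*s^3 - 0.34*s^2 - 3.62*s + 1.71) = -1.39*s^4 + 0.37*s^3 - 1.64*s^2 - 6.93*s - 0.27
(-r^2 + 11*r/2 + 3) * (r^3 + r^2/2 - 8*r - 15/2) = -r^5 + 5*r^4 + 55*r^3/4 - 35*r^2 - 261*r/4 - 45/2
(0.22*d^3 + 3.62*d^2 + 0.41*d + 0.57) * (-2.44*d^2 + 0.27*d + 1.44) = -0.5368*d^5 - 8.7734*d^4 + 0.2938*d^3 + 3.9327*d^2 + 0.7443*d + 0.8208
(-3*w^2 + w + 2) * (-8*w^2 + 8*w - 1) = 24*w^4 - 32*w^3 - 5*w^2 + 15*w - 2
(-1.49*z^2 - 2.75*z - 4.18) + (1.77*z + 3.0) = -1.49*z^2 - 0.98*z - 1.18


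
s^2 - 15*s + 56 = (s - 8)*(s - 7)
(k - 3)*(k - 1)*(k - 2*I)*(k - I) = k^4 - 4*k^3 - 3*I*k^3 + k^2 + 12*I*k^2 + 8*k - 9*I*k - 6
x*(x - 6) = x^2 - 6*x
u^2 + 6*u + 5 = (u + 1)*(u + 5)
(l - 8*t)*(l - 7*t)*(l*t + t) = l^3*t - 15*l^2*t^2 + l^2*t + 56*l*t^3 - 15*l*t^2 + 56*t^3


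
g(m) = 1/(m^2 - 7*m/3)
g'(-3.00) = 0.03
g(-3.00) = 0.06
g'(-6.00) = 0.01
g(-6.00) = 0.02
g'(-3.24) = 0.03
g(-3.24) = 0.06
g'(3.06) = -0.77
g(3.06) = 0.45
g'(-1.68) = 0.13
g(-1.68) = 0.15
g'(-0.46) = 1.97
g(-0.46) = 0.78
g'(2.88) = -1.38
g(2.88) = 0.64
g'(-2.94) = 0.03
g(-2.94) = 0.06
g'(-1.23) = 0.25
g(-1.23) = 0.23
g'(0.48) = 1.74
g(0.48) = -1.12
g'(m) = (7/3 - 2*m)/(m^2 - 7*m/3)^2 = 3*(7 - 6*m)/(m^2*(3*m - 7)^2)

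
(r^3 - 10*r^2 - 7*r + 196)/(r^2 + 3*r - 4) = (r^2 - 14*r + 49)/(r - 1)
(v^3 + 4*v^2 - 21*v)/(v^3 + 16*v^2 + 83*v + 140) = v*(v - 3)/(v^2 + 9*v + 20)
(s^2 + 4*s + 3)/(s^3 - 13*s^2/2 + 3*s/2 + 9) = 2*(s + 3)/(2*s^2 - 15*s + 18)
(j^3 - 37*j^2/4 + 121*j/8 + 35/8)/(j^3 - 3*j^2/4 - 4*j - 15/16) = 2*(j - 7)/(2*j + 3)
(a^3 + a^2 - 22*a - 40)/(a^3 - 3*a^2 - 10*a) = (a + 4)/a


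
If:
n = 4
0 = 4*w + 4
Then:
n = 4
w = -1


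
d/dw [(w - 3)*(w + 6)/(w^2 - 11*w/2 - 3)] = 2*(-17*w^2 + 60*w - 216)/(4*w^4 - 44*w^3 + 97*w^2 + 132*w + 36)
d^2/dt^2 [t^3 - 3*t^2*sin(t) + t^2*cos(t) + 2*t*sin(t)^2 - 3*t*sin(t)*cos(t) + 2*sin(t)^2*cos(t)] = 3*t^2*sin(t) - t^2*cos(t) - 4*t*sin(t) + 6*t*sin(2*t) - 12*t*cos(t) + 4*t*cos(2*t) + 6*t + 4*sin(2*t) - 9*cos(t)/2 - 6*cos(2*t) + 9*cos(3*t)/2 + 6*sqrt(2)*cos(t + pi/4)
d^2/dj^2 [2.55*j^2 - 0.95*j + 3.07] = 5.10000000000000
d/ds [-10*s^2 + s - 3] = 1 - 20*s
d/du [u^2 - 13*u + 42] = 2*u - 13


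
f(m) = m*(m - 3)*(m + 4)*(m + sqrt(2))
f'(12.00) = 7683.91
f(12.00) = 23179.76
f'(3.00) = 92.70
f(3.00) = 0.00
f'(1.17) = -25.42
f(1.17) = -28.61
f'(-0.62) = -2.01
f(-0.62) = 6.02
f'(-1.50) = 17.58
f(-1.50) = -1.45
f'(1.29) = -23.64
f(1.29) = -31.56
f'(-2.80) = 11.28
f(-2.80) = -27.01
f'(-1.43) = 16.42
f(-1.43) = -0.26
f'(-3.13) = -2.41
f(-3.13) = -28.64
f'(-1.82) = 21.44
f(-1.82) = -7.76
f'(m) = m*(m - 3)*(m + 4) + m*(m - 3)*(m + sqrt(2)) + m*(m + 4)*(m + sqrt(2)) + (m - 3)*(m + 4)*(m + sqrt(2))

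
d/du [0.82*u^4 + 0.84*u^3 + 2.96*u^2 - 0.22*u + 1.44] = 3.28*u^3 + 2.52*u^2 + 5.92*u - 0.22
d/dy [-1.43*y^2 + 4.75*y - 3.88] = 4.75 - 2.86*y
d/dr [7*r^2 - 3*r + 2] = 14*r - 3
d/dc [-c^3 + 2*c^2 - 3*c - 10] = -3*c^2 + 4*c - 3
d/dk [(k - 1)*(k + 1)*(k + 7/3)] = 3*k^2 + 14*k/3 - 1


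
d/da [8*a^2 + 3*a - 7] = 16*a + 3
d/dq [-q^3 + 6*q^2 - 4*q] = -3*q^2 + 12*q - 4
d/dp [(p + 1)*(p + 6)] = 2*p + 7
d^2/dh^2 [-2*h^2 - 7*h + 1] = -4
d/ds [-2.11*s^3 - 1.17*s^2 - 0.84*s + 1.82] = -6.33*s^2 - 2.34*s - 0.84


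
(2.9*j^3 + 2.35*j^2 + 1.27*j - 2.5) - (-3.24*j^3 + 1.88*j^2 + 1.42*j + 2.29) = 6.14*j^3 + 0.47*j^2 - 0.15*j - 4.79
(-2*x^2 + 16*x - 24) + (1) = -2*x^2 + 16*x - 23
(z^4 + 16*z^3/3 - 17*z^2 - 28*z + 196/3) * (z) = z^5 + 16*z^4/3 - 17*z^3 - 28*z^2 + 196*z/3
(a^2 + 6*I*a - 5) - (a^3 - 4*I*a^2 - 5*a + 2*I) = -a^3 + a^2 + 4*I*a^2 + 5*a + 6*I*a - 5 - 2*I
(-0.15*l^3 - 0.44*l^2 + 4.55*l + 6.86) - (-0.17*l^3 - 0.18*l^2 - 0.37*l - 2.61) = 0.02*l^3 - 0.26*l^2 + 4.92*l + 9.47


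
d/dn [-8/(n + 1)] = 8/(n + 1)^2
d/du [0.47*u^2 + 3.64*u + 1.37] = 0.94*u + 3.64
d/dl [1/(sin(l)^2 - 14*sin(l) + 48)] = 2*(7 - sin(l))*cos(l)/(sin(l)^2 - 14*sin(l) + 48)^2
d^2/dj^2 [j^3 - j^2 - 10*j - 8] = 6*j - 2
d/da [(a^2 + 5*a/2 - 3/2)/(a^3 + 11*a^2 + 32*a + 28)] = (-a^3 - 3*a^2 + 15*a + 59)/(a^5 + 20*a^4 + 145*a^3 + 470*a^2 + 700*a + 392)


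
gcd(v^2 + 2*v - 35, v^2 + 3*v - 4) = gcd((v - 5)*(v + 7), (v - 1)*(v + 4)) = 1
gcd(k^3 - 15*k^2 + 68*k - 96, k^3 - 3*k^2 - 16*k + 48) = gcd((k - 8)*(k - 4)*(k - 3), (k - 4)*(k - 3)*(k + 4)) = k^2 - 7*k + 12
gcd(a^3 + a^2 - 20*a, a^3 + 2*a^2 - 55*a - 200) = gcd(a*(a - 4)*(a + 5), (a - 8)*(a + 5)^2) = a + 5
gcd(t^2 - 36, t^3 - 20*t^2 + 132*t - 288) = t - 6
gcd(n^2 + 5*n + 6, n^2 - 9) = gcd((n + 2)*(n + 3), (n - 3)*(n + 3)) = n + 3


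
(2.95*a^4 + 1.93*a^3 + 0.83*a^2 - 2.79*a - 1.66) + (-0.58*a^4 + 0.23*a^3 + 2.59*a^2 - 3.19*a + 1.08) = 2.37*a^4 + 2.16*a^3 + 3.42*a^2 - 5.98*a - 0.58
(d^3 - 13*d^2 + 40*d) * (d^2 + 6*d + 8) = d^5 - 7*d^4 - 30*d^3 + 136*d^2 + 320*d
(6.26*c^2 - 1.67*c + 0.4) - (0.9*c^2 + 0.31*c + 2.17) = 5.36*c^2 - 1.98*c - 1.77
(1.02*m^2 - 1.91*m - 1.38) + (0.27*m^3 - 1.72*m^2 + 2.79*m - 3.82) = 0.27*m^3 - 0.7*m^2 + 0.88*m - 5.2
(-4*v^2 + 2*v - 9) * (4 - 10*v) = 40*v^3 - 36*v^2 + 98*v - 36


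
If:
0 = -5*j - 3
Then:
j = -3/5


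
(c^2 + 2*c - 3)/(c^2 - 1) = (c + 3)/(c + 1)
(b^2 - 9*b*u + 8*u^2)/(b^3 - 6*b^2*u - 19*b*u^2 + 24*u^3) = 1/(b + 3*u)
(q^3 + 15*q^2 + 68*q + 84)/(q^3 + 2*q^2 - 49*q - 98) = (q + 6)/(q - 7)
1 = 1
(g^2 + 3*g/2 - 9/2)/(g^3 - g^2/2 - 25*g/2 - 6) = (2*g - 3)/(2*g^2 - 7*g - 4)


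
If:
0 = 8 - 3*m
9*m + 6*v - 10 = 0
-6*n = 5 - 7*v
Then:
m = 8/3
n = -32/9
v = -7/3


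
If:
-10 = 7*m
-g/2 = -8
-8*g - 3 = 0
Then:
No Solution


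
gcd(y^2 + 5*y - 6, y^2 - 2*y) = 1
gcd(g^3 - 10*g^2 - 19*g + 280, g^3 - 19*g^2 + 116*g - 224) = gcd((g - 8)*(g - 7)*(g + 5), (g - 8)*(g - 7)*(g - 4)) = g^2 - 15*g + 56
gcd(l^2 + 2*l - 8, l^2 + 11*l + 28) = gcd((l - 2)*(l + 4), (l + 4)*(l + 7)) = l + 4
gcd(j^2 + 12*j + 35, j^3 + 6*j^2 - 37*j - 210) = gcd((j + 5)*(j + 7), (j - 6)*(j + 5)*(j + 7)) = j^2 + 12*j + 35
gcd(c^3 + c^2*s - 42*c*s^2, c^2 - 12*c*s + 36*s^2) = -c + 6*s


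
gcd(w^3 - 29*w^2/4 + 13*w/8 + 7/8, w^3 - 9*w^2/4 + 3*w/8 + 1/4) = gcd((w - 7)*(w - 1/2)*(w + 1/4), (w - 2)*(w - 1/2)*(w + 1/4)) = w^2 - w/4 - 1/8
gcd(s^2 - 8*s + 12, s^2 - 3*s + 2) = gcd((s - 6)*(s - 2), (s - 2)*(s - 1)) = s - 2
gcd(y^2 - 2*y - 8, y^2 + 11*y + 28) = 1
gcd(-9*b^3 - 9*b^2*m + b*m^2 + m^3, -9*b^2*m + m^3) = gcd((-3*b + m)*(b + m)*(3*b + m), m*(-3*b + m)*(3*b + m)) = 9*b^2 - m^2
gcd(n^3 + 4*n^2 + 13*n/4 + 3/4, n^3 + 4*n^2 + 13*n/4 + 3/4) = n^3 + 4*n^2 + 13*n/4 + 3/4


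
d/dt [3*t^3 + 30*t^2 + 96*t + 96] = 9*t^2 + 60*t + 96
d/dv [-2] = 0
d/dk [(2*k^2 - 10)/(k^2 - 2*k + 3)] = 4*(-k^2 + 8*k - 5)/(k^4 - 4*k^3 + 10*k^2 - 12*k + 9)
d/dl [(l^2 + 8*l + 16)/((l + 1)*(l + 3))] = 2*(-2*l^2 - 13*l - 20)/(l^4 + 8*l^3 + 22*l^2 + 24*l + 9)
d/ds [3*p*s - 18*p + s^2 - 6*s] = 3*p + 2*s - 6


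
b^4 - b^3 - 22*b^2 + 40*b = b*(b - 4)*(b - 2)*(b + 5)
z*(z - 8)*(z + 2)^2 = z^4 - 4*z^3 - 28*z^2 - 32*z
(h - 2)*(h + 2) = h^2 - 4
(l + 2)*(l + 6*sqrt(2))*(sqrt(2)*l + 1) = sqrt(2)*l^3 + 2*sqrt(2)*l^2 + 13*l^2 + 6*sqrt(2)*l + 26*l + 12*sqrt(2)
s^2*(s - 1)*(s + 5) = s^4 + 4*s^3 - 5*s^2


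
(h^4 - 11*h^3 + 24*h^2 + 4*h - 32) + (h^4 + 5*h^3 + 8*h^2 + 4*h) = 2*h^4 - 6*h^3 + 32*h^2 + 8*h - 32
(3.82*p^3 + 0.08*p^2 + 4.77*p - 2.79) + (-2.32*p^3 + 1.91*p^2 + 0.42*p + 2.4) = 1.5*p^3 + 1.99*p^2 + 5.19*p - 0.39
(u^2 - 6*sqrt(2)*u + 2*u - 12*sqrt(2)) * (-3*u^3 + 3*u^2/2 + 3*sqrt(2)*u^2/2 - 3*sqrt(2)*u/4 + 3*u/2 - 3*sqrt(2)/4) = -3*u^5 - 9*u^4/2 + 39*sqrt(2)*u^4/2 - 27*u^3/2 + 117*sqrt(2)*u^3/4 - 117*sqrt(2)*u^2/4 - 24*u^2 - 39*sqrt(2)*u/2 + 27*u + 18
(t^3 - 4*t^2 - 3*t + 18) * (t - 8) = t^4 - 12*t^3 + 29*t^2 + 42*t - 144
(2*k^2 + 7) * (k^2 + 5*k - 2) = 2*k^4 + 10*k^3 + 3*k^2 + 35*k - 14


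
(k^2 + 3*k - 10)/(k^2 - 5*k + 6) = (k + 5)/(k - 3)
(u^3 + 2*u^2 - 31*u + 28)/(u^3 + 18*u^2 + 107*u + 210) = (u^2 - 5*u + 4)/(u^2 + 11*u + 30)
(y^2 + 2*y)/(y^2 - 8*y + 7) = y*(y + 2)/(y^2 - 8*y + 7)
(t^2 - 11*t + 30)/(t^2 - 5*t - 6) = (t - 5)/(t + 1)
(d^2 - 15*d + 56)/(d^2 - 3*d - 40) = (d - 7)/(d + 5)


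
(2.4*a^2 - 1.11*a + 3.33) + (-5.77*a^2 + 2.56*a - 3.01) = -3.37*a^2 + 1.45*a + 0.32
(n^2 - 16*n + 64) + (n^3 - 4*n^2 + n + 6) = n^3 - 3*n^2 - 15*n + 70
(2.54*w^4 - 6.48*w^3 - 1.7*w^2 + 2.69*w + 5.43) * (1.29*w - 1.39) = 3.2766*w^5 - 11.8898*w^4 + 6.8142*w^3 + 5.8331*w^2 + 3.2656*w - 7.5477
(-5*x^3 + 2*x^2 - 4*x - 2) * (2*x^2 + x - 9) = -10*x^5 - x^4 + 39*x^3 - 26*x^2 + 34*x + 18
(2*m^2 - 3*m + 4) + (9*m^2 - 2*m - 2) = 11*m^2 - 5*m + 2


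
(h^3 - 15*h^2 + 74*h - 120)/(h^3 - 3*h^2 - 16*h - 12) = (h^2 - 9*h + 20)/(h^2 + 3*h + 2)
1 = 1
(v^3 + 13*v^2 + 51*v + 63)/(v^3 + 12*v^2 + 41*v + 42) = (v + 3)/(v + 2)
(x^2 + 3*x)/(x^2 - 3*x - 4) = x*(x + 3)/(x^2 - 3*x - 4)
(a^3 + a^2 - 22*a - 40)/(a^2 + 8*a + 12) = (a^2 - a - 20)/(a + 6)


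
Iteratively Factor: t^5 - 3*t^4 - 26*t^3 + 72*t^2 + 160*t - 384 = (t + 3)*(t^4 - 6*t^3 - 8*t^2 + 96*t - 128) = (t + 3)*(t + 4)*(t^3 - 10*t^2 + 32*t - 32) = (t - 2)*(t + 3)*(t + 4)*(t^2 - 8*t + 16) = (t - 4)*(t - 2)*(t + 3)*(t + 4)*(t - 4)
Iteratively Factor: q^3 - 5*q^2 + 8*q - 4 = (q - 1)*(q^2 - 4*q + 4) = (q - 2)*(q - 1)*(q - 2)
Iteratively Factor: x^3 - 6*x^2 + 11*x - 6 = (x - 3)*(x^2 - 3*x + 2) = (x - 3)*(x - 1)*(x - 2)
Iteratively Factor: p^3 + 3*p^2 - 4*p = (p - 1)*(p^2 + 4*p) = (p - 1)*(p + 4)*(p)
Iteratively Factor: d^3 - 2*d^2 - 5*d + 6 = (d - 1)*(d^2 - d - 6) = (d - 1)*(d + 2)*(d - 3)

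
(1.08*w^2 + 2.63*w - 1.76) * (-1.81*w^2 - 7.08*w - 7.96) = -1.9548*w^4 - 12.4067*w^3 - 24.0316*w^2 - 8.474*w + 14.0096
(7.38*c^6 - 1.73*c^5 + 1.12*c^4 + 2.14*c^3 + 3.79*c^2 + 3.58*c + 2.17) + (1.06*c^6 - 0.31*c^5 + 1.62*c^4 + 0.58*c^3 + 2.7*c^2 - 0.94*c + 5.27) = 8.44*c^6 - 2.04*c^5 + 2.74*c^4 + 2.72*c^3 + 6.49*c^2 + 2.64*c + 7.44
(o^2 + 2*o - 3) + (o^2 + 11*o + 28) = 2*o^2 + 13*o + 25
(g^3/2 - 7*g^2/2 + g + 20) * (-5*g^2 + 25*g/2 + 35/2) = -5*g^5/2 + 95*g^4/4 - 40*g^3 - 595*g^2/4 + 535*g/2 + 350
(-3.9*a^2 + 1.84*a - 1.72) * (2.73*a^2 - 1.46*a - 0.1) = -10.647*a^4 + 10.7172*a^3 - 6.992*a^2 + 2.3272*a + 0.172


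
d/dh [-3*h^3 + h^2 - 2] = h*(2 - 9*h)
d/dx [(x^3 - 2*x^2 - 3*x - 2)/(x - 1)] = (2*x^3 - 5*x^2 + 4*x + 5)/(x^2 - 2*x + 1)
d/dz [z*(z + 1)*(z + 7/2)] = 3*z^2 + 9*z + 7/2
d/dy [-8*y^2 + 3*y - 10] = 3 - 16*y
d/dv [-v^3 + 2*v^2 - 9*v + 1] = -3*v^2 + 4*v - 9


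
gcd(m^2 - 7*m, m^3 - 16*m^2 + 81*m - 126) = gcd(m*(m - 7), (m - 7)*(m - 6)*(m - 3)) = m - 7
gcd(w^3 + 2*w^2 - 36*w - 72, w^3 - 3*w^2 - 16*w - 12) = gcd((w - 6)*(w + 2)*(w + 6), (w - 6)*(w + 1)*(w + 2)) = w^2 - 4*w - 12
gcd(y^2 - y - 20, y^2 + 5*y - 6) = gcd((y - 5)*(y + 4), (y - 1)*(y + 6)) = 1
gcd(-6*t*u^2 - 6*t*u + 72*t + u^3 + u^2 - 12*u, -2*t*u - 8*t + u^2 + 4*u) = u + 4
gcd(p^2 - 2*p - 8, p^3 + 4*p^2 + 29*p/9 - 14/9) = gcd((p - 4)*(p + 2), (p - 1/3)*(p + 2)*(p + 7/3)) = p + 2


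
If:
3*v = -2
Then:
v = -2/3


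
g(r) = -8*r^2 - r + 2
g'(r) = -16*r - 1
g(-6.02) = -281.90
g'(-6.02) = 95.32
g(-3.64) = -100.36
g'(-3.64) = 57.24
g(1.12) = -9.16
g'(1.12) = -18.92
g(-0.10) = 2.02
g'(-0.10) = 0.60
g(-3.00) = -67.00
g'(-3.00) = 47.00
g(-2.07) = -30.21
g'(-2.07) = 32.12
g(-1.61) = -17.13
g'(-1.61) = 24.76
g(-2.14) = -32.50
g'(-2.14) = 33.24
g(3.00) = -73.00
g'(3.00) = -49.00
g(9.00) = -655.00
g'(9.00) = -145.00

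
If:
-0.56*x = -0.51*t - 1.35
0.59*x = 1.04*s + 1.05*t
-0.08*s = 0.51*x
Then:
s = 2.92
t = -3.15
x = -0.46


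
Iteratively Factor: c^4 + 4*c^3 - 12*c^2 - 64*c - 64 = (c - 4)*(c^3 + 8*c^2 + 20*c + 16) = (c - 4)*(c + 4)*(c^2 + 4*c + 4) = (c - 4)*(c + 2)*(c + 4)*(c + 2)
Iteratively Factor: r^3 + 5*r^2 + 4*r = (r)*(r^2 + 5*r + 4) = r*(r + 4)*(r + 1)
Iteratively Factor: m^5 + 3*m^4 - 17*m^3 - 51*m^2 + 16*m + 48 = (m + 3)*(m^4 - 17*m^2 + 16) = (m - 4)*(m + 3)*(m^3 + 4*m^2 - m - 4) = (m - 4)*(m + 1)*(m + 3)*(m^2 + 3*m - 4) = (m - 4)*(m + 1)*(m + 3)*(m + 4)*(m - 1)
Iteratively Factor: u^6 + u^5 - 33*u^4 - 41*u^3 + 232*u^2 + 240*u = (u)*(u^5 + u^4 - 33*u^3 - 41*u^2 + 232*u + 240) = u*(u + 4)*(u^4 - 3*u^3 - 21*u^2 + 43*u + 60) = u*(u - 3)*(u + 4)*(u^3 - 21*u - 20) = u*(u - 5)*(u - 3)*(u + 4)*(u^2 + 5*u + 4) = u*(u - 5)*(u - 3)*(u + 4)^2*(u + 1)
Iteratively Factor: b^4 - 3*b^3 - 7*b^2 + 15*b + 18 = (b - 3)*(b^3 - 7*b - 6) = (b - 3)*(b + 2)*(b^2 - 2*b - 3) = (b - 3)*(b + 1)*(b + 2)*(b - 3)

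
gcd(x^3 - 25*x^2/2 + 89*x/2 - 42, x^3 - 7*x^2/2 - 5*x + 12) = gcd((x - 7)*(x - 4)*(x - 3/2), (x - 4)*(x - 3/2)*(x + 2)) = x^2 - 11*x/2 + 6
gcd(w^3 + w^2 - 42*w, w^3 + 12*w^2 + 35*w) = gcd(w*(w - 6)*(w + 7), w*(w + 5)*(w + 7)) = w^2 + 7*w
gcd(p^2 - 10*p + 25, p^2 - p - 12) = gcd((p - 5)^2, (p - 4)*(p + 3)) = 1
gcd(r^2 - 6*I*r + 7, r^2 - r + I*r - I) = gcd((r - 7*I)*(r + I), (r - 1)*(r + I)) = r + I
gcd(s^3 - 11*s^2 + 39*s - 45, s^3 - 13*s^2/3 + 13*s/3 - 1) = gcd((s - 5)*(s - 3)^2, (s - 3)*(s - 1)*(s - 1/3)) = s - 3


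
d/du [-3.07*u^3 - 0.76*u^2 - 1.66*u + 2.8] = -9.21*u^2 - 1.52*u - 1.66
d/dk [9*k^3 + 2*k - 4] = 27*k^2 + 2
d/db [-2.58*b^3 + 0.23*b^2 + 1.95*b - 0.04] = -7.74*b^2 + 0.46*b + 1.95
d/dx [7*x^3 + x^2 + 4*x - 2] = 21*x^2 + 2*x + 4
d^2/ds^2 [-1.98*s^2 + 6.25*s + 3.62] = -3.96000000000000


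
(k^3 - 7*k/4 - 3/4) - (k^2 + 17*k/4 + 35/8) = k^3 - k^2 - 6*k - 41/8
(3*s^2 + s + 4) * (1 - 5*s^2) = -15*s^4 - 5*s^3 - 17*s^2 + s + 4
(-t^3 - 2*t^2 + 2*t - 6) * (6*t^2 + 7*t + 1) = -6*t^5 - 19*t^4 - 3*t^3 - 24*t^2 - 40*t - 6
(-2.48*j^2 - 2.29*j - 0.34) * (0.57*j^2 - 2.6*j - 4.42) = -1.4136*j^4 + 5.1427*j^3 + 16.7218*j^2 + 11.0058*j + 1.5028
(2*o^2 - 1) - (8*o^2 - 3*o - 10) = -6*o^2 + 3*o + 9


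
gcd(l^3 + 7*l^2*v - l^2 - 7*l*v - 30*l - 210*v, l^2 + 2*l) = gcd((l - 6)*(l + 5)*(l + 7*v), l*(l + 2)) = 1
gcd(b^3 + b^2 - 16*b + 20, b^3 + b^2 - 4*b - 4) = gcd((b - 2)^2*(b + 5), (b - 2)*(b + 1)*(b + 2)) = b - 2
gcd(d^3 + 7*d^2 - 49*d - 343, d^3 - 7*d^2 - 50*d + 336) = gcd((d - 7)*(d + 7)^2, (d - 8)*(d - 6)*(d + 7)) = d + 7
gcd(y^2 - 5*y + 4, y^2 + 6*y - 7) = y - 1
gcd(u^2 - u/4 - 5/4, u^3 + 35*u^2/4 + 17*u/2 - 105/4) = u - 5/4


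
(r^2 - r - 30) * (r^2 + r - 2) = r^4 - 33*r^2 - 28*r + 60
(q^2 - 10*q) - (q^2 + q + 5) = -11*q - 5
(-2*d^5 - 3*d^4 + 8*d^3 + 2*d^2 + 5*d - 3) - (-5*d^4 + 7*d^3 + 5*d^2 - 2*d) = -2*d^5 + 2*d^4 + d^3 - 3*d^2 + 7*d - 3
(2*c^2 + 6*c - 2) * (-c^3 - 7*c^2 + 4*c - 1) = -2*c^5 - 20*c^4 - 32*c^3 + 36*c^2 - 14*c + 2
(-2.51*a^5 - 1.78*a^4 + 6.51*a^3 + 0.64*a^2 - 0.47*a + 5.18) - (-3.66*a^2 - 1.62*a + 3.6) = -2.51*a^5 - 1.78*a^4 + 6.51*a^3 + 4.3*a^2 + 1.15*a + 1.58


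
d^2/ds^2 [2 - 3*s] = 0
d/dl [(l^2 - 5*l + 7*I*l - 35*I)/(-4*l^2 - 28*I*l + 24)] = (-5*l^2 + l*(12 - 70*I) + 215 + 42*I)/(4*l^4 + 56*I*l^3 - 244*l^2 - 336*I*l + 144)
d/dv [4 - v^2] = -2*v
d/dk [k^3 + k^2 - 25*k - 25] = 3*k^2 + 2*k - 25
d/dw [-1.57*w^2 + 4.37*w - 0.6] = 4.37 - 3.14*w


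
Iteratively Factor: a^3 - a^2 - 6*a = (a + 2)*(a^2 - 3*a) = (a - 3)*(a + 2)*(a)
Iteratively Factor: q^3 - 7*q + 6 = (q - 2)*(q^2 + 2*q - 3) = (q - 2)*(q + 3)*(q - 1)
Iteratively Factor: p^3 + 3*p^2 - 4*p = (p + 4)*(p^2 - p) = p*(p + 4)*(p - 1)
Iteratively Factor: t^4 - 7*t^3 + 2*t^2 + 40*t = (t + 2)*(t^3 - 9*t^2 + 20*t) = (t - 5)*(t + 2)*(t^2 - 4*t) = (t - 5)*(t - 4)*(t + 2)*(t)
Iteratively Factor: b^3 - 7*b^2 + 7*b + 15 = (b - 5)*(b^2 - 2*b - 3) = (b - 5)*(b + 1)*(b - 3)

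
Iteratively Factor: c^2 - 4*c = (c - 4)*(c)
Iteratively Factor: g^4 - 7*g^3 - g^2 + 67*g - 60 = (g + 3)*(g^3 - 10*g^2 + 29*g - 20) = (g - 5)*(g + 3)*(g^2 - 5*g + 4) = (g - 5)*(g - 1)*(g + 3)*(g - 4)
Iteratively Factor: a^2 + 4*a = (a)*(a + 4)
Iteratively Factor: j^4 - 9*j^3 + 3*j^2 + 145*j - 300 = (j - 3)*(j^3 - 6*j^2 - 15*j + 100) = (j - 5)*(j - 3)*(j^2 - j - 20) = (j - 5)^2*(j - 3)*(j + 4)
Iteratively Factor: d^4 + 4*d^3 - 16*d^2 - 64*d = (d + 4)*(d^3 - 16*d) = (d - 4)*(d + 4)*(d^2 + 4*d) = d*(d - 4)*(d + 4)*(d + 4)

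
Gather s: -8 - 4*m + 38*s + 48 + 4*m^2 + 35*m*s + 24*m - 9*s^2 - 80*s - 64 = 4*m^2 + 20*m - 9*s^2 + s*(35*m - 42) - 24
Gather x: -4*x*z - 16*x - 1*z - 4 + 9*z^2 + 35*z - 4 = x*(-4*z - 16) + 9*z^2 + 34*z - 8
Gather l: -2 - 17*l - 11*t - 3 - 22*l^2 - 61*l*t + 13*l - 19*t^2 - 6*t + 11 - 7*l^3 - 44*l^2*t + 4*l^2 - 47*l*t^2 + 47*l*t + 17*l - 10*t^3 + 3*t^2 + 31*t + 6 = -7*l^3 + l^2*(-44*t - 18) + l*(-47*t^2 - 14*t + 13) - 10*t^3 - 16*t^2 + 14*t + 12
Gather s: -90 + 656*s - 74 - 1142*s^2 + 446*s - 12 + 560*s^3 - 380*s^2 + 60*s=560*s^3 - 1522*s^2 + 1162*s - 176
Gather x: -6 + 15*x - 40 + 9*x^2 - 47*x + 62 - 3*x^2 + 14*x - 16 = 6*x^2 - 18*x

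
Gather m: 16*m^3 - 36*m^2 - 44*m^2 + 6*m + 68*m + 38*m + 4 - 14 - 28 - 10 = 16*m^3 - 80*m^2 + 112*m - 48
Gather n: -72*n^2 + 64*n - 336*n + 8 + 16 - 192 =-72*n^2 - 272*n - 168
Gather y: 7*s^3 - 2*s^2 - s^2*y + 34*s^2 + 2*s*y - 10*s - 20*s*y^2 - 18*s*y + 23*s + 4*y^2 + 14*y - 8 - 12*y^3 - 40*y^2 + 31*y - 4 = 7*s^3 + 32*s^2 + 13*s - 12*y^3 + y^2*(-20*s - 36) + y*(-s^2 - 16*s + 45) - 12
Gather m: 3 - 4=-1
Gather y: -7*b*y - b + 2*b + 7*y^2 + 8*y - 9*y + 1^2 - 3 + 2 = b + 7*y^2 + y*(-7*b - 1)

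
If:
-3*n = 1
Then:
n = -1/3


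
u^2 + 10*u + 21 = (u + 3)*(u + 7)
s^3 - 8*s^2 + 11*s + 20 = (s - 5)*(s - 4)*(s + 1)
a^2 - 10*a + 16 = (a - 8)*(a - 2)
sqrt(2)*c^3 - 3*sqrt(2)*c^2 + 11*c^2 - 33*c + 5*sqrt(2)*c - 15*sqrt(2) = (c - 3)*(c + 5*sqrt(2))*(sqrt(2)*c + 1)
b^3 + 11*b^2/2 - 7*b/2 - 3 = (b - 1)*(b + 1/2)*(b + 6)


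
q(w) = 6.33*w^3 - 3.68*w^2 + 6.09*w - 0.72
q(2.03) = 49.43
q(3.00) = 155.34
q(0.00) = -0.72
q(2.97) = 150.74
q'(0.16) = 5.40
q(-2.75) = -176.94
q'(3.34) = 193.35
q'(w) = 18.99*w^2 - 7.36*w + 6.09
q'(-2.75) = 169.94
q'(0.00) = 6.09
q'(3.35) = 194.55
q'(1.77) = 52.56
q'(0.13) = 5.45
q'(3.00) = 154.92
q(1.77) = 33.63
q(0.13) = 0.02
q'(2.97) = 151.74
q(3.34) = 214.42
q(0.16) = 0.19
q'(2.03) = 69.41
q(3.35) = 216.36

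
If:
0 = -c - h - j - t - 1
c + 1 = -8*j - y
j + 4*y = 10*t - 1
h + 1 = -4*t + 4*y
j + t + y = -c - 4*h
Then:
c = -837/577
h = 71/577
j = -13/577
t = 202/577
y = 364/577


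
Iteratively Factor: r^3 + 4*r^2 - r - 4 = (r - 1)*(r^2 + 5*r + 4) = (r - 1)*(r + 4)*(r + 1)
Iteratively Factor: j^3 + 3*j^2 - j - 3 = (j + 1)*(j^2 + 2*j - 3) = (j - 1)*(j + 1)*(j + 3)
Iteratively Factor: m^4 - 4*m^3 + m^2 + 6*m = (m - 3)*(m^3 - m^2 - 2*m) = (m - 3)*(m + 1)*(m^2 - 2*m) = m*(m - 3)*(m + 1)*(m - 2)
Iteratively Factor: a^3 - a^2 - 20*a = (a - 5)*(a^2 + 4*a) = a*(a - 5)*(a + 4)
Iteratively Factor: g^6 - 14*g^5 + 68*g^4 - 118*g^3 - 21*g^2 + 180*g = (g - 3)*(g^5 - 11*g^4 + 35*g^3 - 13*g^2 - 60*g) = (g - 4)*(g - 3)*(g^4 - 7*g^3 + 7*g^2 + 15*g) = (g - 4)*(g - 3)*(g + 1)*(g^3 - 8*g^2 + 15*g) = g*(g - 4)*(g - 3)*(g + 1)*(g^2 - 8*g + 15) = g*(g - 5)*(g - 4)*(g - 3)*(g + 1)*(g - 3)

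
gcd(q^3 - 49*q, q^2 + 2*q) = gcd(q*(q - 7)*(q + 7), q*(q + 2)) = q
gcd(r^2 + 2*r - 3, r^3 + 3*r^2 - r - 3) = r^2 + 2*r - 3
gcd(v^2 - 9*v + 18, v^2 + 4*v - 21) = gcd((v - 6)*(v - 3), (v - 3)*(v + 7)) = v - 3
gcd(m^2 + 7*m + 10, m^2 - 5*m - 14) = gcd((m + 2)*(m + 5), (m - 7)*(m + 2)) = m + 2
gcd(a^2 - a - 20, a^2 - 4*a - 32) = a + 4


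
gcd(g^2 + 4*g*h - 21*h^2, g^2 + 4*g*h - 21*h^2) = g^2 + 4*g*h - 21*h^2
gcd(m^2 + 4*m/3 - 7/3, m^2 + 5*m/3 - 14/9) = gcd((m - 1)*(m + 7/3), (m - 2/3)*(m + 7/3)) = m + 7/3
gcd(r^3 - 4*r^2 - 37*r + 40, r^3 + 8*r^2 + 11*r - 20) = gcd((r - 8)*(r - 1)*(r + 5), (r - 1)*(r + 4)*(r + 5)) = r^2 + 4*r - 5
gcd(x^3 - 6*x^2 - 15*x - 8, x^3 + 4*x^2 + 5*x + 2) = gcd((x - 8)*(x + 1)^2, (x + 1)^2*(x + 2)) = x^2 + 2*x + 1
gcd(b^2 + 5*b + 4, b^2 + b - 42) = 1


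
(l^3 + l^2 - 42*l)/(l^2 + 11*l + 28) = l*(l - 6)/(l + 4)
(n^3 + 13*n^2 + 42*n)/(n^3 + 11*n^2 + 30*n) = (n + 7)/(n + 5)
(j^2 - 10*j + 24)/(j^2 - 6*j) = (j - 4)/j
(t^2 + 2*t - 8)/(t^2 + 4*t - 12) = (t + 4)/(t + 6)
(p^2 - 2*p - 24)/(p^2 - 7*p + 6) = (p + 4)/(p - 1)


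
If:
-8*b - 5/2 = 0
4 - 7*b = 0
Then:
No Solution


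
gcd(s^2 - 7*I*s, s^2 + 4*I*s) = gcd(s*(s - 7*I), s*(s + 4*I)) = s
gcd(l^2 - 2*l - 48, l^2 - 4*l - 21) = 1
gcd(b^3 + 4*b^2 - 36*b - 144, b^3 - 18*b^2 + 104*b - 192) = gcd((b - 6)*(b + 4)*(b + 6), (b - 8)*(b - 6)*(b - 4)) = b - 6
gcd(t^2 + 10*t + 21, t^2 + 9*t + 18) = t + 3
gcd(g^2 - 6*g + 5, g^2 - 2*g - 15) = g - 5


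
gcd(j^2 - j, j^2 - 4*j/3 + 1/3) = j - 1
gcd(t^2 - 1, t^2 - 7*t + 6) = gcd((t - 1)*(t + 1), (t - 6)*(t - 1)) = t - 1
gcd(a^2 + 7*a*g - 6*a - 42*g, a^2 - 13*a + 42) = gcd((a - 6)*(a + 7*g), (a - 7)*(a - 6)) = a - 6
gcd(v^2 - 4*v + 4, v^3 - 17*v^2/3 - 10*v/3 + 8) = 1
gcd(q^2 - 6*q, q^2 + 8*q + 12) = 1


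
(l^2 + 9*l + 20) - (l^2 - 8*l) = 17*l + 20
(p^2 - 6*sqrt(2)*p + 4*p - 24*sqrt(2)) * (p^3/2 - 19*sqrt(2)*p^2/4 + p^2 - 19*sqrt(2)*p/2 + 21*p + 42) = p^5/2 - 31*sqrt(2)*p^4/4 + 3*p^4 - 93*sqrt(2)*p^3/2 + 82*p^3 - 188*sqrt(2)*p^2 + 468*p^2 - 756*sqrt(2)*p + 624*p - 1008*sqrt(2)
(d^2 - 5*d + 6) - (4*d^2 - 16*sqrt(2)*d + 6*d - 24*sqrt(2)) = -3*d^2 - 11*d + 16*sqrt(2)*d + 6 + 24*sqrt(2)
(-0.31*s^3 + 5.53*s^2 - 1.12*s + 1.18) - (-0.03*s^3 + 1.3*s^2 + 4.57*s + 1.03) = -0.28*s^3 + 4.23*s^2 - 5.69*s + 0.15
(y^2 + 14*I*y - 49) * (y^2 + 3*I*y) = y^4 + 17*I*y^3 - 91*y^2 - 147*I*y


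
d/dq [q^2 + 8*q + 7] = 2*q + 8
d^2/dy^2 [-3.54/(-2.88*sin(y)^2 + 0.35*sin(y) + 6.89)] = (117.448704*sin(y)^4 - 10.70496*sin(y)^3 + 105.240306*sin(y)^2 + 12.87321*sin(y) - 141.357156)/(-2.88*sin(y)^2 + 0.35*sin(y) + 6.89)^3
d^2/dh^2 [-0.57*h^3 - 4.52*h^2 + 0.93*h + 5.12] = -3.42*h - 9.04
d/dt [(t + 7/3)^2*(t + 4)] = (3*t + 7)*(9*t + 31)/9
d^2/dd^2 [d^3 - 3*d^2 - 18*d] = 6*d - 6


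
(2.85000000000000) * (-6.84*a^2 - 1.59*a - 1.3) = -19.494*a^2 - 4.5315*a - 3.705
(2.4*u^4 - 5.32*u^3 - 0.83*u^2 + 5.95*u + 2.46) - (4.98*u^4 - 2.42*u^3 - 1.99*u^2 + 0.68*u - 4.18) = -2.58*u^4 - 2.9*u^3 + 1.16*u^2 + 5.27*u + 6.64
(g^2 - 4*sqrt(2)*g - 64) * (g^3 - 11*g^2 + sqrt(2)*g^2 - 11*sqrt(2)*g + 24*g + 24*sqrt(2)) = g^5 - 11*g^4 - 3*sqrt(2)*g^4 - 48*g^3 + 33*sqrt(2)*g^3 - 136*sqrt(2)*g^2 + 792*g^2 - 1728*g + 704*sqrt(2)*g - 1536*sqrt(2)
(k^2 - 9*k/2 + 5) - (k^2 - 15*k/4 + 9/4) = 11/4 - 3*k/4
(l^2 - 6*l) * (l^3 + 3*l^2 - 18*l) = l^5 - 3*l^4 - 36*l^3 + 108*l^2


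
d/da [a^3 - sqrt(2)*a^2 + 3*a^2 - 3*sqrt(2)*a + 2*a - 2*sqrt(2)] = 3*a^2 - 2*sqrt(2)*a + 6*a - 3*sqrt(2) + 2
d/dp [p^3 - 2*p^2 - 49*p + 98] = 3*p^2 - 4*p - 49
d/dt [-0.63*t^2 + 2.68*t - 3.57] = 2.68 - 1.26*t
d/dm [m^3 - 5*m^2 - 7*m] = 3*m^2 - 10*m - 7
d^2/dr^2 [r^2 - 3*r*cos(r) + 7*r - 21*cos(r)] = 3*r*cos(r) + 6*sin(r) + 21*cos(r) + 2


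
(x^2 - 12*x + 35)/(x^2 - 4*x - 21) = (x - 5)/(x + 3)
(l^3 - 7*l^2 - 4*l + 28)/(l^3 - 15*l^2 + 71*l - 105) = (l^2 - 4)/(l^2 - 8*l + 15)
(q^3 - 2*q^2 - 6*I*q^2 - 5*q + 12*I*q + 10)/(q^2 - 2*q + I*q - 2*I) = (q^2 - 6*I*q - 5)/(q + I)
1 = 1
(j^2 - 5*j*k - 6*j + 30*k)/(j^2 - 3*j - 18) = (j - 5*k)/(j + 3)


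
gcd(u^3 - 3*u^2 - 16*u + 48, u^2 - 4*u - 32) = u + 4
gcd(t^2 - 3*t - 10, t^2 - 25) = t - 5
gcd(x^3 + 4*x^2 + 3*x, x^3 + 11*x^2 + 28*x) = x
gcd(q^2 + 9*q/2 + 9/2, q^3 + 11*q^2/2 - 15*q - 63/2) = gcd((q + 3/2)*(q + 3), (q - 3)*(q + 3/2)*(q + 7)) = q + 3/2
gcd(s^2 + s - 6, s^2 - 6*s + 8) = s - 2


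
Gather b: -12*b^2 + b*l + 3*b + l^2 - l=-12*b^2 + b*(l + 3) + l^2 - l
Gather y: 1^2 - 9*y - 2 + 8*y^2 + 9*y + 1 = 8*y^2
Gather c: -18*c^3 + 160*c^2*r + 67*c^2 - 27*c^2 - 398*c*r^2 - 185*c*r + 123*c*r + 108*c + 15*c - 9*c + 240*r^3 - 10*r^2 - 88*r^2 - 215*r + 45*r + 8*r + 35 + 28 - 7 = -18*c^3 + c^2*(160*r + 40) + c*(-398*r^2 - 62*r + 114) + 240*r^3 - 98*r^2 - 162*r + 56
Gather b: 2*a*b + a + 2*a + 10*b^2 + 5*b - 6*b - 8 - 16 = 3*a + 10*b^2 + b*(2*a - 1) - 24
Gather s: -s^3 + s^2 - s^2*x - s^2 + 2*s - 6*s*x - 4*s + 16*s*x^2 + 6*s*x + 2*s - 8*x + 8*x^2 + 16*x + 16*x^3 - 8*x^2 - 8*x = -s^3 - s^2*x + 16*s*x^2 + 16*x^3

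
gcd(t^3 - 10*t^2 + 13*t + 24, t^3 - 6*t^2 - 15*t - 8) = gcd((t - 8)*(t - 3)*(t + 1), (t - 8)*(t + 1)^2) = t^2 - 7*t - 8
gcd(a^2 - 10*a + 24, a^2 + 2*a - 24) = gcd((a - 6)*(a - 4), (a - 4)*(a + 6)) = a - 4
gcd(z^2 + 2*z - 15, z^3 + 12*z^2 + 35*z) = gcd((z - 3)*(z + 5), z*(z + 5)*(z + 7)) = z + 5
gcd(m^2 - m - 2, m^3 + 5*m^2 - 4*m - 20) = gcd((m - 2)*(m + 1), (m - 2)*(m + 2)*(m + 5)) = m - 2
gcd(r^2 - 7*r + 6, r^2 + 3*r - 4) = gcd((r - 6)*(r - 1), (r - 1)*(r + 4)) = r - 1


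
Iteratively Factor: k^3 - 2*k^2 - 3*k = (k + 1)*(k^2 - 3*k) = k*(k + 1)*(k - 3)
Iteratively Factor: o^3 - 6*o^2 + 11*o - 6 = (o - 3)*(o^2 - 3*o + 2) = (o - 3)*(o - 1)*(o - 2)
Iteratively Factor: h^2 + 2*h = (h)*(h + 2)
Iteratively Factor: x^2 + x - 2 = (x - 1)*(x + 2)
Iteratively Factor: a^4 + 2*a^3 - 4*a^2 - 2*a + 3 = (a + 3)*(a^3 - a^2 - a + 1) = (a - 1)*(a + 3)*(a^2 - 1) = (a - 1)^2*(a + 3)*(a + 1)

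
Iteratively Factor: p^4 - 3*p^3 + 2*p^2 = (p - 2)*(p^3 - p^2) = (p - 2)*(p - 1)*(p^2) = p*(p - 2)*(p - 1)*(p)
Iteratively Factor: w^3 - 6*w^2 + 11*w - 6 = (w - 1)*(w^2 - 5*w + 6) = (w - 3)*(w - 1)*(w - 2)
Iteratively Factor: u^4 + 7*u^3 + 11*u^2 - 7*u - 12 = (u + 3)*(u^3 + 4*u^2 - u - 4) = (u - 1)*(u + 3)*(u^2 + 5*u + 4) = (u - 1)*(u + 3)*(u + 4)*(u + 1)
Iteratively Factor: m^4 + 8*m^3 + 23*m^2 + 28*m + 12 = (m + 3)*(m^3 + 5*m^2 + 8*m + 4) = (m + 1)*(m + 3)*(m^2 + 4*m + 4) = (m + 1)*(m + 2)*(m + 3)*(m + 2)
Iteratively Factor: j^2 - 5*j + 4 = (j - 4)*(j - 1)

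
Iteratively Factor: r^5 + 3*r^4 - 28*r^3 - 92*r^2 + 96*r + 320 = (r + 2)*(r^4 + r^3 - 30*r^2 - 32*r + 160) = (r + 2)*(r + 4)*(r^3 - 3*r^2 - 18*r + 40) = (r - 2)*(r + 2)*(r + 4)*(r^2 - r - 20) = (r - 2)*(r + 2)*(r + 4)^2*(r - 5)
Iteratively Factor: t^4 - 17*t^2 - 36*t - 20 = (t + 1)*(t^3 - t^2 - 16*t - 20) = (t + 1)*(t + 2)*(t^2 - 3*t - 10) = (t - 5)*(t + 1)*(t + 2)*(t + 2)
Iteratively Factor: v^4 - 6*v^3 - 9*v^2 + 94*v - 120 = (v - 2)*(v^3 - 4*v^2 - 17*v + 60) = (v - 2)*(v + 4)*(v^2 - 8*v + 15) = (v - 3)*(v - 2)*(v + 4)*(v - 5)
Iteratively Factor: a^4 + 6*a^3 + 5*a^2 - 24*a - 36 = (a + 2)*(a^3 + 4*a^2 - 3*a - 18) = (a - 2)*(a + 2)*(a^2 + 6*a + 9) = (a - 2)*(a + 2)*(a + 3)*(a + 3)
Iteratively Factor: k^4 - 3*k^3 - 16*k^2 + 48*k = (k + 4)*(k^3 - 7*k^2 + 12*k) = k*(k + 4)*(k^2 - 7*k + 12) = k*(k - 3)*(k + 4)*(k - 4)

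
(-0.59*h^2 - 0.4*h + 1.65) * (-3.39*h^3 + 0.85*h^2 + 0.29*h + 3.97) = 2.0001*h^5 + 0.8545*h^4 - 6.1046*h^3 - 1.0558*h^2 - 1.1095*h + 6.5505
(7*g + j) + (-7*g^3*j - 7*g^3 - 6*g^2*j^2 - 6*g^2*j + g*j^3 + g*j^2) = -7*g^3*j - 7*g^3 - 6*g^2*j^2 - 6*g^2*j + g*j^3 + g*j^2 + 7*g + j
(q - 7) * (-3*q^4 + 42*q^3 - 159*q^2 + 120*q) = -3*q^5 + 63*q^4 - 453*q^3 + 1233*q^2 - 840*q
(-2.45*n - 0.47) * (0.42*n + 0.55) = -1.029*n^2 - 1.5449*n - 0.2585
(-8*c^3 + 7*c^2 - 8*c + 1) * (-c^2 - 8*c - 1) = 8*c^5 + 57*c^4 - 40*c^3 + 56*c^2 - 1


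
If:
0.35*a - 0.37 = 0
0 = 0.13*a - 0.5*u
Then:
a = 1.06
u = 0.27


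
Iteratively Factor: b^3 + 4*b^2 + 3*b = (b + 3)*(b^2 + b) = (b + 1)*(b + 3)*(b)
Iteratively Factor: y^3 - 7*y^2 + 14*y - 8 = (y - 4)*(y^2 - 3*y + 2) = (y - 4)*(y - 1)*(y - 2)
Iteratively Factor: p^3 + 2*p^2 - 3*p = (p)*(p^2 + 2*p - 3) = p*(p - 1)*(p + 3)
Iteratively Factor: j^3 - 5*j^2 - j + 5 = (j - 5)*(j^2 - 1) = (j - 5)*(j + 1)*(j - 1)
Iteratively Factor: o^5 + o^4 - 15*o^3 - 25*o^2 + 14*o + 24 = (o + 2)*(o^4 - o^3 - 13*o^2 + o + 12) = (o + 1)*(o + 2)*(o^3 - 2*o^2 - 11*o + 12) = (o - 4)*(o + 1)*(o + 2)*(o^2 + 2*o - 3) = (o - 4)*(o + 1)*(o + 2)*(o + 3)*(o - 1)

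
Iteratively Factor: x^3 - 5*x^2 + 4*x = (x - 4)*(x^2 - x) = (x - 4)*(x - 1)*(x)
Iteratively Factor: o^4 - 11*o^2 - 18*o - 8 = (o - 4)*(o^3 + 4*o^2 + 5*o + 2) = (o - 4)*(o + 2)*(o^2 + 2*o + 1) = (o - 4)*(o + 1)*(o + 2)*(o + 1)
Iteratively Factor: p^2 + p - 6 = (p - 2)*(p + 3)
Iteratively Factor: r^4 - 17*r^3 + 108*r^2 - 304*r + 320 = (r - 5)*(r^3 - 12*r^2 + 48*r - 64) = (r - 5)*(r - 4)*(r^2 - 8*r + 16) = (r - 5)*(r - 4)^2*(r - 4)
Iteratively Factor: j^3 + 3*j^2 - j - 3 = (j + 3)*(j^2 - 1) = (j - 1)*(j + 3)*(j + 1)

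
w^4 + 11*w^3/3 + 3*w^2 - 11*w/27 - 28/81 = (w - 1/3)*(w + 1/3)*(w + 4/3)*(w + 7/3)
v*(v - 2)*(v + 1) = v^3 - v^2 - 2*v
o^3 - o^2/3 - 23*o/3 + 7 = (o - 7/3)*(o - 1)*(o + 3)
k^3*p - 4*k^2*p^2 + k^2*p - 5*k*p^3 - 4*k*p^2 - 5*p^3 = (k - 5*p)*(k + p)*(k*p + p)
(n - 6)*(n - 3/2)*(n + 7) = n^3 - n^2/2 - 87*n/2 + 63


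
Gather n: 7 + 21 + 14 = 42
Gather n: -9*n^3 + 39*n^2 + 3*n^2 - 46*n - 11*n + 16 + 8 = -9*n^3 + 42*n^2 - 57*n + 24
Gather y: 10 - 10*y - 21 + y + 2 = -9*y - 9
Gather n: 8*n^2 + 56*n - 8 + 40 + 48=8*n^2 + 56*n + 80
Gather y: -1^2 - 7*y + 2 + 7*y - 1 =0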